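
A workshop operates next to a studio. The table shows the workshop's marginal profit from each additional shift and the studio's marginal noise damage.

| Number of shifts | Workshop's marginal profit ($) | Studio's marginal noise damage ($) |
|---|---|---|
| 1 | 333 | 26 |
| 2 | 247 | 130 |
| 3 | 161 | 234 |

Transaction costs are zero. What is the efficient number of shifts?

2

Bargaining reaches the level where marginal profit last exceeds marginal noise damage.
That holds through level 2 (247 ≥ 130) but not at 3 (161 < 234).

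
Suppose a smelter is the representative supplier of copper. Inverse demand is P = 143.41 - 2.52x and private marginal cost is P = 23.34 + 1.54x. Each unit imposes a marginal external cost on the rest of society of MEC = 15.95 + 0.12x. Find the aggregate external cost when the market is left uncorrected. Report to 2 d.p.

524.18

Market equilibrium (private): 23.34 + 1.54x = 143.41 - 2.52x → x_m = 29.5739.
Total external cost = ∫₀^{x_m} (15.95 + 0.12x) dx = 15.95×29.5739 + ½×0.12×29.5739² = 524.1806.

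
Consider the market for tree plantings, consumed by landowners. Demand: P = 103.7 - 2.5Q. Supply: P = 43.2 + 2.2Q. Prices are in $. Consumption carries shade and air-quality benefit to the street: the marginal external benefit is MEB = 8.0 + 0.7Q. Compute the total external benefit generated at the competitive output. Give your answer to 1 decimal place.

$161.0

Market equilibrium (private): 43.2 + 2.2Q = 103.7 - 2.5Q → Q_m = 12.8723.
Total external benefit = ∫₀^{Q_m} (8.0 + 0.7Q) dQ = 8.0×12.8723 + ½×0.7×12.8723² = 160.9720.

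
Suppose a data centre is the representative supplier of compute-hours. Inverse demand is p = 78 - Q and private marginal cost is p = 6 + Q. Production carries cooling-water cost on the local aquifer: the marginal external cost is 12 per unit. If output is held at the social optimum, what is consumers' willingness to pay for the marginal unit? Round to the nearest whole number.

P = 48

Social marginal cost = private MC + MEC = 18 + Q.
Set SMC = demand: 18 + Q = 78 - Q → Q* = 30.0000.
Consumer price on the demand curve at Q*: 78 − 1×30.0000 = 48.0000.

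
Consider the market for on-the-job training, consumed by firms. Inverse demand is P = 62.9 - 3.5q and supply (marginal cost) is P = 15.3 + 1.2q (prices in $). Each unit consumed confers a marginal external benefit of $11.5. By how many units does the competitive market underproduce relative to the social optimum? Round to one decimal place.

2.4 units

Market equilibrium (private): 15.3 + 1.2q = 62.9 - 3.5q → q_m = 10.1277.
Social marginal benefit = demand + MEB = 74.4 - 3.5q.
Set SMB = MC: 74.4 - 3.5q = 15.3 + 1.2q → q* = 12.5745.
Gap = |10.1277 − 12.5745| = 2.4468.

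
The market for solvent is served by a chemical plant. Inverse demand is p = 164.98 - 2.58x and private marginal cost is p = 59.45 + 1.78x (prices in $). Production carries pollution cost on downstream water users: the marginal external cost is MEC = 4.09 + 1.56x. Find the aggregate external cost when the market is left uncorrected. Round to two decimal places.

Market equilibrium (private): 59.45 + 1.78x = 164.98 - 2.58x → x_m = 24.2041.
Total external cost = ∫₀^{x_m} (4.09 + 1.56x) dx = 4.09×24.2041 + ½×1.56×24.2041² = 555.9488.

$555.95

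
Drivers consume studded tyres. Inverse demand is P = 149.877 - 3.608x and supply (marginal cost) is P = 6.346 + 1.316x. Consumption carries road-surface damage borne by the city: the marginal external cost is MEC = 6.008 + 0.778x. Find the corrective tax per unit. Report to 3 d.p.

tax = 24.772 per unit

Social marginal benefit = demand − MEC = 143.869 - 4.386x.
Set SMB = MC: 143.869 - 4.386x = 6.346 + 1.316x → x* = 24.1184.
The Pigouvian tax equals MEC at x*: 6.008 + 0.778×24.1184 = 24.7721.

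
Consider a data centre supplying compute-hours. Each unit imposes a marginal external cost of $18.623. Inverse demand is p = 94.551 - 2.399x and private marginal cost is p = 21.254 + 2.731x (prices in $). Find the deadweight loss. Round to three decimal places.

Market equilibrium (private): 21.254 + 2.731x = 94.551 - 2.399x → x_m = 14.2879.
Social marginal cost = private MC + MEC = 39.877 + 2.731x.
Set SMC = demand: 39.877 + 2.731x = 94.551 - 2.399x → x* = 10.6577.
The loss is the area between SMC and demand from x* to x_m; with linear curves that's a triangle of height MEC(x_m).
DWL = ½ × 3.6302 × 18.6230 = 33.8026.

DWL = $33.803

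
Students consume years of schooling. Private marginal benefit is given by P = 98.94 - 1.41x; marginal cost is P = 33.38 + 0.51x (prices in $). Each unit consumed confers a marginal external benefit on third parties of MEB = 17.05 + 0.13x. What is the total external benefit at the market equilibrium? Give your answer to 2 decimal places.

Market equilibrium (private): 33.38 + 0.51x = 98.94 - 1.41x → x_m = 34.1458.
Total external benefit = ∫₀^{x_m} (17.05 + 0.13x) dx = 17.05×34.1458 + ½×0.13×34.1458² = 657.9717.

$657.97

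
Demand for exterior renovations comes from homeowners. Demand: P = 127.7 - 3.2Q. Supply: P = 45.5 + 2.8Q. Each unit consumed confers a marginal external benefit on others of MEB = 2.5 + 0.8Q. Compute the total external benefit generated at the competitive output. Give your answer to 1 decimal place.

109.3

Market equilibrium (private): 45.5 + 2.8Q = 127.7 - 3.2Q → Q_m = 13.7000.
Total external benefit = ∫₀^{Q_m} (2.5 + 0.8Q) dQ = 2.5×13.7000 + ½×0.8×13.7000² = 109.3260.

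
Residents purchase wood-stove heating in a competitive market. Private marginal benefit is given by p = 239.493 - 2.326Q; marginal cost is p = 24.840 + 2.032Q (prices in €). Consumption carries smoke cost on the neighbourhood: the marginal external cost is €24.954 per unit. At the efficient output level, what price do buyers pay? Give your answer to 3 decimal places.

Social marginal benefit = demand − MEC = 214.539 - 2.326Q.
Set SMB = MC: 214.539 - 2.326Q = 24.840 + 2.032Q → Q* = 43.5289.
Consumer price on the demand curve at Q*: 239.493 − 2.326×43.5289 = 138.2448.

P = €138.245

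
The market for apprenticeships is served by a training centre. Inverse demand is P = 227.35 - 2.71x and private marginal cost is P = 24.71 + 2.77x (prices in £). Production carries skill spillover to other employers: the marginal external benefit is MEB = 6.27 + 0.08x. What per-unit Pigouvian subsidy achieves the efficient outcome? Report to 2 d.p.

Social marginal cost = private MC − MEB = 18.44 + 2.69x.
Set SMC = demand: 18.44 + 2.69x = 227.35 - 2.71x → x* = 38.6870.
The Pigouvian subsidy equals MEB at x*: 6.27 + 0.08×38.6870 = 9.3650.

subsidy = £9.36 per unit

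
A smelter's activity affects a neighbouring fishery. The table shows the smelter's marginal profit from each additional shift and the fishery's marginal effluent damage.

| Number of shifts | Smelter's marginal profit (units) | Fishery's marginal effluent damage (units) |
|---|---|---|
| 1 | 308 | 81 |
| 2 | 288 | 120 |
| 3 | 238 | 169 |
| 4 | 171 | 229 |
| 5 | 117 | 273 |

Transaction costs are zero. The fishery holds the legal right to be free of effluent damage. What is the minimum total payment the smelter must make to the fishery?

370

Efficient level: marginal profit ≥ marginal effluent damage through level 3, so k* = 3.
With the fishery holding the right, the smelter must at least compensate total damage at k*: 81 + 120 + 169 = 370.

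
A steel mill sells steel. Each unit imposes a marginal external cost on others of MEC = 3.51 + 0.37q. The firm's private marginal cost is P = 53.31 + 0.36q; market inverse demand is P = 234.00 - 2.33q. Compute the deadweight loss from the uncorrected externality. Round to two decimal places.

Market equilibrium (private): 53.31 + 0.36q = 234.00 - 2.33q → q_m = 67.1710.
Social marginal cost = private MC + MEC = 56.82 + 0.73q.
Set SMC = demand: 56.82 + 0.73q = 234.00 - 2.33q → q* = 57.9020.
The welfare-loss triangle has base |q_m − q*| and height MEC(q_m) (the vertical gap between SMC and demand is zero at q* and MEC at q_m).
DWL = ½ × 9.2690 × 28.3633 = 131.4497.

DWL = 131.45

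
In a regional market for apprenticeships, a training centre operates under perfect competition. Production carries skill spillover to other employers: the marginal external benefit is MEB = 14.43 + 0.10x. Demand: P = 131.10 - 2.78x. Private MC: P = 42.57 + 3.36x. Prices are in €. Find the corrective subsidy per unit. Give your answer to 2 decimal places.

Social marginal cost = private MC − MEB = 28.14 + 3.26x.
Set SMC = demand: 28.14 + 3.26x = 131.10 - 2.78x → x* = 17.0464.
The Pigouvian subsidy equals MEB at x*: 14.43 + 0.10×17.0464 = 16.1346.

subsidy = €16.13 per unit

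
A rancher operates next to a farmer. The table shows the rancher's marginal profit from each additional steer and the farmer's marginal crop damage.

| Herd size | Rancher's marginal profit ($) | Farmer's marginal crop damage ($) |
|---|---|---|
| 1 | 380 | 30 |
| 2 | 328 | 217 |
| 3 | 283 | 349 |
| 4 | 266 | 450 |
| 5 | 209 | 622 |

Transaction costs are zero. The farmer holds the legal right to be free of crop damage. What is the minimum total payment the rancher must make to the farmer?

Efficient level: marginal profit ≥ marginal crop damage through level 2, so k* = 2.
With the farmer holding the right, the rancher must at least compensate total damage at k*: 30 + 217 = 247.

$247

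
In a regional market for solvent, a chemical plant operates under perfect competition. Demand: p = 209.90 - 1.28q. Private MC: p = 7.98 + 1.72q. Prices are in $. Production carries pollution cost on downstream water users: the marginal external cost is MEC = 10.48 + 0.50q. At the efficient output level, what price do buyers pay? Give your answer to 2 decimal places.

P = $139.89

Social marginal cost = private MC + MEC = 18.46 + 2.22q.
Set SMC = demand: 18.46 + 2.22q = 209.90 - 1.28q → q* = 54.6971.
Consumer price on the demand curve at q*: 209.90 − 1.28×54.6971 = 139.8877.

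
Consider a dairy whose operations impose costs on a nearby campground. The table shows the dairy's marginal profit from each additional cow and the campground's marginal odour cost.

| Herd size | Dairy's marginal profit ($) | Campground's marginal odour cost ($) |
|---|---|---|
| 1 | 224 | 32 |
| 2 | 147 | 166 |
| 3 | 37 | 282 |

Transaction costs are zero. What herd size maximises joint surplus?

Bargaining reaches the level where marginal profit last exceeds marginal odour cost.
That holds through level 1 (224 ≥ 32) but not at 2 (147 < 166).

1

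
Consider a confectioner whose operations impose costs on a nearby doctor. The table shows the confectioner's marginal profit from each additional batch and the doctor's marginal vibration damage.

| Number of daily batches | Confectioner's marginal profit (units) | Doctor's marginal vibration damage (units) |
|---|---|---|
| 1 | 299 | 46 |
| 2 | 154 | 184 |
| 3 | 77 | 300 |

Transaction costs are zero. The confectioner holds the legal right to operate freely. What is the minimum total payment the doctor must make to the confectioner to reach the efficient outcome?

231

Left alone the confectioner would choose level 3 (marginal profit stays positive).
Efficient level: k* = 1 (marginal profit ≥ marginal vibration damage through 1).
The doctor must at least cover the confectioner's forgone profit from cutting 3→1: 154 + 77 = 231.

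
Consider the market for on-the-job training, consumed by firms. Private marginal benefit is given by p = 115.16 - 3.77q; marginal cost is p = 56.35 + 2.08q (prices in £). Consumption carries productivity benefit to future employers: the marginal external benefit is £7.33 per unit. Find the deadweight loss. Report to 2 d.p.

Market equilibrium (private): 56.35 + 2.08q = 115.16 - 3.77q → q_m = 10.0530.
Social marginal benefit = demand + MEB = 122.49 - 3.77q.
Set SMB = MC: 122.49 - 3.77q = 56.35 + 2.08q → q* = 11.3060.
The welfare-loss triangle has base |q_m − q*| and height MEB(q_m) (the vertical gap between SMB and MC is zero at q* and MEB at q_m).
DWL = ½ × 1.2530 × 7.3300 = 4.5922.

DWL = £4.59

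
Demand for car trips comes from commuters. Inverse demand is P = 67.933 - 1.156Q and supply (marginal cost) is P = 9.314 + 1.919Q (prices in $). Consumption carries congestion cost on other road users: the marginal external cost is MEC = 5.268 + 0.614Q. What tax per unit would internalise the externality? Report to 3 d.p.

tax = $14.148 per unit

Social marginal benefit = demand − MEC = 62.665 - 1.770Q.
Set SMB = MC: 62.665 - 1.770Q = 9.314 + 1.919Q → Q* = 14.4622.
The Pigouvian tax equals MEC at Q*: 5.268 + 0.614×14.4622 = 14.1478.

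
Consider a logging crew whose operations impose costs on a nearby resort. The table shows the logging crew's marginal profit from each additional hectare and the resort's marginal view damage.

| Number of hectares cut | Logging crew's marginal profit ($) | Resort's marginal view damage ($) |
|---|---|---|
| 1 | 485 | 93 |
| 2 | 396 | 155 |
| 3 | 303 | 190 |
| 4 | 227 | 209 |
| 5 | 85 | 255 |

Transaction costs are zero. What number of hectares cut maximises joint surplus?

Bargaining reaches the level where marginal profit last exceeds marginal view damage.
That holds through level 4 (227 ≥ 209) but not at 5 (85 < 255).

4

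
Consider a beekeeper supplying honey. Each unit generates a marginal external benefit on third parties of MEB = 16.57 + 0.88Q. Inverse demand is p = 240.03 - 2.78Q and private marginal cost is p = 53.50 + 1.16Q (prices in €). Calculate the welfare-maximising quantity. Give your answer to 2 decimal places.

Q* = 66.37

Social marginal cost = private MC − MEB = 36.93 + 0.28Q.
Set SMC = demand: 36.93 + 0.28Q = 240.03 - 2.78Q → Q* = 66.3725.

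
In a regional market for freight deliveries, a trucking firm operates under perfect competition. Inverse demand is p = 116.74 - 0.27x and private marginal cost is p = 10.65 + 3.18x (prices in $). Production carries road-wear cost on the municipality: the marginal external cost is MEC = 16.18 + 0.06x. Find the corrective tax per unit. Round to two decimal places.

Social marginal cost = private MC + MEC = 26.83 + 3.24x.
Set SMC = demand: 26.83 + 3.24x = 116.74 - 0.27x → x* = 25.6154.
The Pigouvian tax equals MEC at x*: 16.18 + 0.06×25.6154 = 17.7169.

tax = $17.72 per unit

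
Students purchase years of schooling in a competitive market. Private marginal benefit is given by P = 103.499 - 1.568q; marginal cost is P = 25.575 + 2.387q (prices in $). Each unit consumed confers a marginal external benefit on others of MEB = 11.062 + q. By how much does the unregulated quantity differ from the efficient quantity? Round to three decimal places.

Market equilibrium (private): 25.575 + 2.387q = 103.499 - 1.568q → q_m = 19.7027.
Social marginal benefit = demand + MEB = 114.561 - 0.568q.
Set SMB = MC: 114.561 - 0.568q = 25.575 + 2.387q → q* = 30.1137.
Gap = |19.7027 − 30.1137| = 10.4110.

10.411 units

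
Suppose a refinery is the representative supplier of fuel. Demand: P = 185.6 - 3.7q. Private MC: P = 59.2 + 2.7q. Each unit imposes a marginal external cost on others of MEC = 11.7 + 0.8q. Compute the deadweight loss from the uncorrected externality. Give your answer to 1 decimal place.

DWL = 52.5

Market equilibrium (private): 59.2 + 2.7q = 185.6 - 3.7q → q_m = 19.7500.
Social marginal cost = private MC + MEC = 70.9 + 3.5q.
Set SMC = demand: 70.9 + 3.5q = 185.6 - 3.7q → q* = 15.9306.
Between q* and q_m the wedge SMC − demand runs linearly from 0 to MEC(q_m), so the loss is a triangle.
DWL = ½ × 3.8194 × 27.5000 = 52.5168.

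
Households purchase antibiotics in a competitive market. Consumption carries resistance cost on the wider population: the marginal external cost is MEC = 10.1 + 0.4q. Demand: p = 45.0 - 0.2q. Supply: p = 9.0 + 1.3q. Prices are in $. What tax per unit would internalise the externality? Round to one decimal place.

tax = $15.6 per unit

Social marginal benefit = demand − MEC = 34.9 - 0.6q.
Set SMB = MC: 34.9 - 0.6q = 9.0 + 1.3q → q* = 13.6316.
The Pigouvian tax equals MEC at q*: 10.1 + 0.4×13.6316 = 15.5526.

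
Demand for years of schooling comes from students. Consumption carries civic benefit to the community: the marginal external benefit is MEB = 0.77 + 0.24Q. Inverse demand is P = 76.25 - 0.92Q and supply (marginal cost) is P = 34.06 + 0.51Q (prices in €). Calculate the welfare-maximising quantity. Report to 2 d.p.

Q* = 36.10

Social marginal benefit = demand + MEB = 77.02 - 0.68Q.
Set SMB = MC: 77.02 - 0.68Q = 34.06 + 0.51Q → Q* = 36.1008.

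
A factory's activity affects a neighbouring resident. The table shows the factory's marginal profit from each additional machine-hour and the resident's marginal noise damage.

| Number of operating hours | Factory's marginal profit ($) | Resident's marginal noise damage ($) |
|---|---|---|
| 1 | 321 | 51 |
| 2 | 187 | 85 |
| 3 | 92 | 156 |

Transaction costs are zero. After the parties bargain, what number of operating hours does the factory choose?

Bargaining reaches the level where marginal profit last exceeds marginal noise damage.
That holds through level 2 (187 ≥ 85) but not at 3 (92 < 156).

2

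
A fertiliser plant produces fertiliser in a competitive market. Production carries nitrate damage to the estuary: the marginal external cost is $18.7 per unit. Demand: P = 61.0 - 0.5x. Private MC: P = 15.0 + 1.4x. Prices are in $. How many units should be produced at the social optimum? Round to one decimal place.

Social marginal cost = private MC + MEC = 33.7 + 1.4x.
Set SMC = demand: 33.7 + 1.4x = 61.0 - 0.5x → x* = 14.3684.

x* = 14.4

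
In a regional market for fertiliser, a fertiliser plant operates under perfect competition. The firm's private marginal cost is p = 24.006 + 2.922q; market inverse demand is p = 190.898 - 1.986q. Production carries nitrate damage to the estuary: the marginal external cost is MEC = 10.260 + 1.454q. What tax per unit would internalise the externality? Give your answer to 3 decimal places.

Social marginal cost = private MC + MEC = 34.266 + 4.376q.
Set SMC = demand: 34.266 + 4.376q = 190.898 - 1.986q → q* = 24.6199.
The Pigouvian tax equals MEC at q*: 10.260 + 1.454×24.6199 = 46.0573.

tax = 46.057 per unit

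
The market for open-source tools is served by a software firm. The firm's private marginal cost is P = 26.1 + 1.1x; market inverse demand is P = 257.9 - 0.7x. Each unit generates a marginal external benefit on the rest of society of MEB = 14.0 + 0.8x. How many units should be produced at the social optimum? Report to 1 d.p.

x* = 245.8

Social marginal cost = private MC − MEB = 12.1 + 0.3x.
Set SMC = demand: 12.1 + 0.3x = 257.9 - 0.7x → x* = 245.8000.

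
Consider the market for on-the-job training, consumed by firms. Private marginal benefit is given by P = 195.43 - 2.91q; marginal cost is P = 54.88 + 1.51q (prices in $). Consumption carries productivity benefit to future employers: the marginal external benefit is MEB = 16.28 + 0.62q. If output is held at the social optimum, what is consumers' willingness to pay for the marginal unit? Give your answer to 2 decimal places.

P = $75.33

Social marginal benefit = demand + MEB = 211.71 - 2.29q.
Set SMB = MC: 211.71 - 2.29q = 54.88 + 1.51q → q* = 41.2711.
Consumer price on the demand curve at q*: 195.43 − 2.91×41.2711 = 75.3311.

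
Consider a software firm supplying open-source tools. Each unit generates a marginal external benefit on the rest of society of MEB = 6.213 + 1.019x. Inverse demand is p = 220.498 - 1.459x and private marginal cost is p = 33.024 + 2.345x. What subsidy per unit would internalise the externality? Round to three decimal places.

subsidy = 77.081 per unit

Social marginal cost = private MC − MEB = 26.811 + 1.326x.
Set SMC = demand: 26.811 + 1.326x = 220.498 - 1.459x → x* = 69.5465.
The Pigouvian subsidy equals MEB at x*: 6.213 + 1.019×69.5465 = 77.0809.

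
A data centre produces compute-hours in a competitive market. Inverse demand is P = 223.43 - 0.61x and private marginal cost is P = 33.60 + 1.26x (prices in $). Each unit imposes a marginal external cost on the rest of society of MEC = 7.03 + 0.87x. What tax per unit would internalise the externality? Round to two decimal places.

tax = $65.07 per unit

Social marginal cost = private MC + MEC = 40.63 + 2.13x.
Set SMC = demand: 40.63 + 2.13x = 223.43 - 0.61x → x* = 66.7153.
The Pigouvian tax equals MEC at x*: 7.03 + 0.87×66.7153 = 65.0723.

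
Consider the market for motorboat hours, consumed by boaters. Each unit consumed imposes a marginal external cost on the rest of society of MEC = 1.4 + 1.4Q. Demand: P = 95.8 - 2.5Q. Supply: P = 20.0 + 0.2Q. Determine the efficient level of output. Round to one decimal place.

Social marginal benefit = demand − MEC = 94.4 - 3.9Q.
Set SMB = MC: 94.4 - 3.9Q = 20.0 + 0.2Q → Q* = 18.1463.

Q* = 18.1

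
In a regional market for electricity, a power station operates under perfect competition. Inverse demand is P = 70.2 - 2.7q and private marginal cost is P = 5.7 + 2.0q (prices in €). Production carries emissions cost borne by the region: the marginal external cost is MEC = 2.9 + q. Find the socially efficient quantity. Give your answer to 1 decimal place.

Social marginal cost = private MC + MEC = 8.6 + 3.0q.
Set SMC = demand: 8.6 + 3.0q = 70.2 - 2.7q → q* = 10.8070.

q* = 10.8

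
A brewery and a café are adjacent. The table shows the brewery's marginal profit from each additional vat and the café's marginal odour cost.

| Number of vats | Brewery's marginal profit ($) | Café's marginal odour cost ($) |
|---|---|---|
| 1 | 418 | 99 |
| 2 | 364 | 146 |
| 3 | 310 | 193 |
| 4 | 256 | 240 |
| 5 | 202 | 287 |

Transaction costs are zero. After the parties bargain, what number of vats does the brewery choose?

Bargaining reaches the level where marginal profit last exceeds marginal odour cost.
That holds through level 4 (256 ≥ 240) but not at 5 (202 < 287).

4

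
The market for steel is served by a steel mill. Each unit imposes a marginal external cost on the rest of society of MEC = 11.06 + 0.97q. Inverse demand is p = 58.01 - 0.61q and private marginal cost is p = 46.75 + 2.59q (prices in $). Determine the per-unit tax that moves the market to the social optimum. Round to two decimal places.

tax = $11.11 per unit

Social marginal cost = private MC + MEC = 57.81 + 3.56q.
Set SMC = demand: 57.81 + 3.56q = 58.01 - 0.61q → q* = 0.0480.
The Pigouvian tax equals MEC at q*: 11.06 + 0.97×0.0480 = 11.1066.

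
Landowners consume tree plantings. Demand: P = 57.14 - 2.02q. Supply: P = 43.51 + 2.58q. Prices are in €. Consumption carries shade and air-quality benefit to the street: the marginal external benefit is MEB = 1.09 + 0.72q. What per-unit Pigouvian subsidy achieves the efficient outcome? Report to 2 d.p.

Social marginal benefit = demand + MEB = 58.23 - 1.30q.
Set SMB = MC: 58.23 - 1.30q = 43.51 + 2.58q → q* = 3.7938.
The Pigouvian subsidy equals MEB at q*: 1.09 + 0.72×3.7938 = 3.8215.

subsidy = €3.82 per unit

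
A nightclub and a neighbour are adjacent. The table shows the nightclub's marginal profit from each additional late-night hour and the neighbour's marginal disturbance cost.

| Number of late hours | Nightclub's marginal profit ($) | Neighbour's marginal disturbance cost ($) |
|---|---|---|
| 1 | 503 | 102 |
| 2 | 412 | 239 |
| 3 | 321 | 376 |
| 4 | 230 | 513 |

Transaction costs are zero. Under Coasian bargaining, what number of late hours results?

2

Bargaining reaches the level where marginal profit last exceeds marginal disturbance cost.
That holds through level 2 (412 ≥ 239) but not at 3 (321 < 376).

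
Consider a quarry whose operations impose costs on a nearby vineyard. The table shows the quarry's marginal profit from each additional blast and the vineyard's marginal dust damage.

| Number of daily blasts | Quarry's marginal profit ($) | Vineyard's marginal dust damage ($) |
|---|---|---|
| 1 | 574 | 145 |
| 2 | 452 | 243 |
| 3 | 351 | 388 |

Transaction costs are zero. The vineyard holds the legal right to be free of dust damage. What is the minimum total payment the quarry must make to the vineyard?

Efficient level: marginal profit ≥ marginal dust damage through level 2, so k* = 2.
With the vineyard holding the right, the quarry must at least compensate total damage at k*: 145 + 243 = 388.

$388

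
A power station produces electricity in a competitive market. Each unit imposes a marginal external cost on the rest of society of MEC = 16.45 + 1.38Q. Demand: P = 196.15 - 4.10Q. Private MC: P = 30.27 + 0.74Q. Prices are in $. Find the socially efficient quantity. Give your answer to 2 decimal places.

Social marginal cost = private MC + MEC = 46.72 + 2.12Q.
Set SMC = demand: 46.72 + 2.12Q = 196.15 - 4.10Q → Q* = 24.0241.

Q* = 24.02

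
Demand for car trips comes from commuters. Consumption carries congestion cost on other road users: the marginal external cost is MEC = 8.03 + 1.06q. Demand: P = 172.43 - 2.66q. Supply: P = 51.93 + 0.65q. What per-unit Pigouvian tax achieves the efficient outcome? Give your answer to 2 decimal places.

Social marginal benefit = demand − MEC = 164.40 - 3.72q.
Set SMB = MC: 164.40 - 3.72q = 51.93 + 0.65q → q* = 25.7368.
The Pigouvian tax equals MEC at q*: 8.03 + 1.06×25.7368 = 35.3110.

tax = 35.31 per unit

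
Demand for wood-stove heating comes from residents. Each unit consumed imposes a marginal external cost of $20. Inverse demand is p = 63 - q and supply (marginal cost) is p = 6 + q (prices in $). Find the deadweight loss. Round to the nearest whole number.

DWL = $100

Market equilibrium (private): 6 + q = 63 - q → q_m = 28.5000.
Social marginal benefit = demand − MEC = 43 - q.
Set SMB = MC: 43 - q = 6 + q → q* = 18.5000.
Between q* and q_m the wedge MC − SMB runs linearly from 0 to MEC(q_m), so the loss is a triangle.
DWL = ½ × 10.0000 × 20.0000 = 100.0000.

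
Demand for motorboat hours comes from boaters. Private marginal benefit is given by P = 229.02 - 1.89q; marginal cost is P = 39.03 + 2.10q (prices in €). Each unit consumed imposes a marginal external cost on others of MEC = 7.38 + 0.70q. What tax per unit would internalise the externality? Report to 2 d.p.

tax = €34.64 per unit

Social marginal benefit = demand − MEC = 221.64 - 2.59q.
Set SMB = MC: 221.64 - 2.59q = 39.03 + 2.10q → q* = 38.9360.
The Pigouvian tax equals MEC at q*: 7.38 + 0.70×38.9360 = 34.6352.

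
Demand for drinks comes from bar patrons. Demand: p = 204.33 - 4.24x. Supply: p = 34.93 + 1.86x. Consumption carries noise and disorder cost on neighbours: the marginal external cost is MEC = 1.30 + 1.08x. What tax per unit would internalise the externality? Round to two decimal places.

tax = 26.59 per unit

Social marginal benefit = demand − MEC = 203.03 - 5.32x.
Set SMB = MC: 203.03 - 5.32x = 34.93 + 1.86x → x* = 23.4123.
The Pigouvian tax equals MEC at x*: 1.30 + 1.08×23.4123 = 26.5853.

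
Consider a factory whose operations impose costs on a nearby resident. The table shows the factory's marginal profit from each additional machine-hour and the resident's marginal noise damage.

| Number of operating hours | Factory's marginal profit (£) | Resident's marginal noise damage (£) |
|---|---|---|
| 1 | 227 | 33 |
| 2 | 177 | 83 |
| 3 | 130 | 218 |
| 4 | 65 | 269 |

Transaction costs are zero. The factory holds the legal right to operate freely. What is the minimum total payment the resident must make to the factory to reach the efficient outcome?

£195

Left alone the factory would choose level 4 (marginal profit stays positive).
Efficient level: k* = 2 (marginal profit ≥ marginal noise damage through 2).
The resident must at least cover the factory's forgone profit from cutting 4→2: 130 + 65 = 195.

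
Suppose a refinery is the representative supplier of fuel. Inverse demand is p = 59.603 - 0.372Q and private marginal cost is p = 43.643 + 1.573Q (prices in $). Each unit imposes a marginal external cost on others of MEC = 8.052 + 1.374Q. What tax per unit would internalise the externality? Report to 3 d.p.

Social marginal cost = private MC + MEC = 51.695 + 2.947Q.
Set SMC = demand: 51.695 + 2.947Q = 59.603 - 0.372Q → Q* = 2.3826.
The Pigouvian tax equals MEC at Q*: 8.052 + 1.374×2.3826 = 11.3257.

tax = $11.326 per unit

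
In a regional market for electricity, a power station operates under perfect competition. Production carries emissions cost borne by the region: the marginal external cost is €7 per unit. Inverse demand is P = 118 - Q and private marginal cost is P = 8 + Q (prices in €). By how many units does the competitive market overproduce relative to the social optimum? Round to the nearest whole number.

Market equilibrium (private): 8 + Q = 118 - Q → Q_m = 55.0000.
Social marginal cost = private MC + MEC = 15 + Q.
Set SMC = demand: 15 + Q = 118 - Q → Q* = 51.5000.
Gap = |55.0000 − 51.5000| = 3.5000.

4 units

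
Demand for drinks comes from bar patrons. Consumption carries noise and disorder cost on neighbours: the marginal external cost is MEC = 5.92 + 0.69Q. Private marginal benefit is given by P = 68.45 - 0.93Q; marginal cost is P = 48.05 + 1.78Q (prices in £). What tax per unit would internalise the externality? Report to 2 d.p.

tax = £8.86 per unit

Social marginal benefit = demand − MEC = 62.53 - 1.62Q.
Set SMB = MC: 62.53 - 1.62Q = 48.05 + 1.78Q → Q* = 4.2588.
The Pigouvian tax equals MEC at Q*: 5.92 + 0.69×4.2588 = 8.8586.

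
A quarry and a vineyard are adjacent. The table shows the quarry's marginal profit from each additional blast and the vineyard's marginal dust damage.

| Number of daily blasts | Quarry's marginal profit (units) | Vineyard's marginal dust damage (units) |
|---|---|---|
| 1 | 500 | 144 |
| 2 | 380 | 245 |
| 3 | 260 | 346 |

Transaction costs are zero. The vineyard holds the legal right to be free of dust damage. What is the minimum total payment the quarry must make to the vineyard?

Efficient level: marginal profit ≥ marginal dust damage through level 2, so k* = 2.
With the vineyard holding the right, the quarry must at least compensate total damage at k*: 144 + 245 = 389.

389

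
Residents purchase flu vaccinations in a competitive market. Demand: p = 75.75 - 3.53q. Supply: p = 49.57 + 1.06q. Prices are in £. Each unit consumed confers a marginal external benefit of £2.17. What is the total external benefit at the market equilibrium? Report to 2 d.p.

Market equilibrium (private): 49.57 + 1.06q = 75.75 - 3.53q → q_m = 5.7037.
Total external benefit = MEB × q_m = 2.17 × 5.7037 = 12.3770.

£12.38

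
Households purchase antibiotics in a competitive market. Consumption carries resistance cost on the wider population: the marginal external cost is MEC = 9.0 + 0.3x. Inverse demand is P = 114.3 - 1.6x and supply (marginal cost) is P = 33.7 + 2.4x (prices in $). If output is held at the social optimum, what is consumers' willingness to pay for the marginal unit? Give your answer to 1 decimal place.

Social marginal benefit = demand − MEC = 105.3 - 1.9x.
Set SMB = MC: 105.3 - 1.9x = 33.7 + 2.4x → x* = 16.6512.
Consumer price on the demand curve at x*: 114.3 − 1.6×16.6512 = 87.6581.

P = $87.7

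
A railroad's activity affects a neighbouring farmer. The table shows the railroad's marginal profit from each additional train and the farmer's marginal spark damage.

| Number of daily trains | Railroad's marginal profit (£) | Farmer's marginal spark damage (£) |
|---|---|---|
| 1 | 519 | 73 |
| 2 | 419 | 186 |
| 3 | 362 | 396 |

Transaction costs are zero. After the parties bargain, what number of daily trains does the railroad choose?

2

Bargaining reaches the level where marginal profit last exceeds marginal spark damage.
That holds through level 2 (419 ≥ 186) but not at 3 (362 < 396).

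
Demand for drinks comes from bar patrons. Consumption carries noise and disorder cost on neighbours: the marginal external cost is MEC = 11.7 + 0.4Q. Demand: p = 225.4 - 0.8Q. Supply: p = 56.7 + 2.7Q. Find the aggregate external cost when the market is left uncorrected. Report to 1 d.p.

Market equilibrium (private): 56.7 + 2.7Q = 225.4 - 0.8Q → Q_m = 48.2000.
Total external cost = ∫₀^{Q_m} (11.7 + 0.4Q) dQ = 11.7×48.2000 + ½×0.4×48.2000² = 1028.5880.

1028.6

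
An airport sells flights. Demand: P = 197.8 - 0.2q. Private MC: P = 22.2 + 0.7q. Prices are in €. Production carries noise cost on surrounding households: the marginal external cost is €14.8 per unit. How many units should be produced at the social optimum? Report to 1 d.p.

Social marginal cost = private MC + MEC = 37.0 + 0.7q.
Set SMC = demand: 37.0 + 0.7q = 197.8 - 0.2q → q* = 178.6667.

q* = 178.7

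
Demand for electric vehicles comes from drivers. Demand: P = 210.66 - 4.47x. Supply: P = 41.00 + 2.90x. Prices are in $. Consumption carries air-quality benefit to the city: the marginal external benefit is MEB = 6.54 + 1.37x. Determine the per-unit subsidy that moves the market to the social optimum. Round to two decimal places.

Social marginal benefit = demand + MEB = 217.20 - 3.10x.
Set SMB = MC: 217.20 - 3.10x = 41.00 + 2.90x → x* = 29.3667.
The Pigouvian subsidy equals MEB at x*: 6.54 + 1.37×29.3667 = 46.7724.

subsidy = $46.77 per unit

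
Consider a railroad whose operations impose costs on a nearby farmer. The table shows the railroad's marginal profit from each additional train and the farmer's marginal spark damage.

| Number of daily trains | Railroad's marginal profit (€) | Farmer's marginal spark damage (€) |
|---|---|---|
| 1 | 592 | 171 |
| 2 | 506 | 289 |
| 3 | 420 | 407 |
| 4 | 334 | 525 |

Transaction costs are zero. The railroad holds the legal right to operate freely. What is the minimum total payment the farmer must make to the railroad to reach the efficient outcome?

€334

Left alone the railroad would choose level 4 (marginal profit stays positive).
Efficient level: k* = 3 (marginal profit ≥ marginal spark damage through 3).
The farmer must at least cover the railroad's forgone profit from cutting 4→3: 334 = 334.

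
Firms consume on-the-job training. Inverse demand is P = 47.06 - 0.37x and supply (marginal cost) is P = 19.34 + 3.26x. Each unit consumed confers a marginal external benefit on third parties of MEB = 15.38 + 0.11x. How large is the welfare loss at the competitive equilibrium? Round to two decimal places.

DWL = 37.37

Market equilibrium (private): 19.34 + 3.26x = 47.06 - 0.37x → x_m = 7.6364.
Social marginal benefit = demand + MEB = 62.44 - 0.26x.
Set SMB = MC: 62.44 - 0.26x = 19.34 + 3.26x → x* = 12.2443.
Between x* and x_m the wedge SMB − MC runs linearly from 0 to MEB(x_m), so the loss is a triangle.
DWL = ½ × 4.6079 × 16.2200 = 37.3701.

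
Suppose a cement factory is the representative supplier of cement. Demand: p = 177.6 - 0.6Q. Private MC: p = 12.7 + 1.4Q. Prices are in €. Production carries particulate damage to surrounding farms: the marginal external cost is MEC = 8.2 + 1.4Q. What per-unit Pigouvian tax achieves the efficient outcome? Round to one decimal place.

tax = €72.7 per unit

Social marginal cost = private MC + MEC = 20.9 + 2.8Q.
Set SMC = demand: 20.9 + 2.8Q = 177.6 - 0.6Q → Q* = 46.0882.
The Pigouvian tax equals MEC at Q*: 8.2 + 1.4×46.0882 = 72.7235.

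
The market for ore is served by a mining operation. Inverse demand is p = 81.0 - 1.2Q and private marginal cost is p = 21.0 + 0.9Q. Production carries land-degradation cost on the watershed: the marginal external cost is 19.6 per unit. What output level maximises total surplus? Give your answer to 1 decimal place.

Social marginal cost = private MC + MEC = 40.6 + 0.9Q.
Set SMC = demand: 40.6 + 0.9Q = 81.0 - 1.2Q → Q* = 19.2381.

Q* = 19.2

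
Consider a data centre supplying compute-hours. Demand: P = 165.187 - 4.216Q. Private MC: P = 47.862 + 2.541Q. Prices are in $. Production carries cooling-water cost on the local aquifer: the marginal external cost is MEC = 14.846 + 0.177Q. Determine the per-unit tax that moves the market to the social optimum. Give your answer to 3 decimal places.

Social marginal cost = private MC + MEC = 62.708 + 2.718Q.
Set SMC = demand: 62.708 + 2.718Q = 165.187 - 4.216Q → Q* = 14.7792.
The Pigouvian tax equals MEC at Q*: 14.846 + 0.177×14.7792 = 17.4619.

tax = $17.462 per unit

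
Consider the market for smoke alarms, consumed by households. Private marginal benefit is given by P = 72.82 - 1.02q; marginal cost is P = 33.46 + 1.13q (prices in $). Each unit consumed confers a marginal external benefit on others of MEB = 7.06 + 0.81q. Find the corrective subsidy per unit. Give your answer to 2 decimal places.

Social marginal benefit = demand + MEB = 79.88 - 0.21q.
Set SMB = MC: 79.88 - 0.21q = 33.46 + 1.13q → q* = 34.6418.
The Pigouvian subsidy equals MEB at q*: 7.06 + 0.81×34.6418 = 35.1199.

subsidy = $35.12 per unit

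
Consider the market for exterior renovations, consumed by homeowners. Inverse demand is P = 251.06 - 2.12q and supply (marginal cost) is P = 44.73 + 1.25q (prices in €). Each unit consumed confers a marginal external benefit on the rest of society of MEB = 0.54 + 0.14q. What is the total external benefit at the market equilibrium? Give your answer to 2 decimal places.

Market equilibrium (private): 44.73 + 1.25q = 251.06 - 2.12q → q_m = 61.2255.
Total external benefit = ∫₀^{q_m} (0.54 + 0.14q) dq = 0.54×61.2255 + ½×0.14×61.2255² = 295.4611.

€295.46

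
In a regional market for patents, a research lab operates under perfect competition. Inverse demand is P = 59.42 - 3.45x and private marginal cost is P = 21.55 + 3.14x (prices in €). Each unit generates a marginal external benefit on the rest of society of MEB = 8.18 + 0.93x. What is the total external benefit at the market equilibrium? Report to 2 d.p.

Market equilibrium (private): 21.55 + 3.14x = 59.42 - 3.45x → x_m = 5.7466.
Total external benefit = ∫₀^{x_m} (8.18 + 0.93x) dx = 8.18×5.7466 + ½×0.93×5.7466² = 62.3631.

€62.36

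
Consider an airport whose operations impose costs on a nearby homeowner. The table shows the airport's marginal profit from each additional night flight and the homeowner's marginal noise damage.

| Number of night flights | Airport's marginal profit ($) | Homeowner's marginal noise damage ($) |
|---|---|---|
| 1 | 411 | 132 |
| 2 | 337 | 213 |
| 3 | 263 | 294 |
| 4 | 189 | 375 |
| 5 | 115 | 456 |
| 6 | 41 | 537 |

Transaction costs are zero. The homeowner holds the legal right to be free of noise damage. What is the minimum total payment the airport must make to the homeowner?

$345

Efficient level: marginal profit ≥ marginal noise damage through level 2, so k* = 2.
With the homeowner holding the right, the airport must at least compensate total damage at k*: 132 + 213 = 345.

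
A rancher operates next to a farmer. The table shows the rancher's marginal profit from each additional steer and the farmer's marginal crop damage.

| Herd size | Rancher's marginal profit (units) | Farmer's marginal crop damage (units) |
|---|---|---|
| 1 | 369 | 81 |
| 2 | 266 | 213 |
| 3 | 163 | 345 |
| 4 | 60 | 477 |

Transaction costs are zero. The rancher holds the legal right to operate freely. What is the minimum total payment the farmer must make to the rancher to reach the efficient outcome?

Left alone the rancher would choose level 4 (marginal profit stays positive).
Efficient level: k* = 2 (marginal profit ≥ marginal crop damage through 2).
The farmer must at least cover the rancher's forgone profit from cutting 4→2: 163 + 60 = 223.

223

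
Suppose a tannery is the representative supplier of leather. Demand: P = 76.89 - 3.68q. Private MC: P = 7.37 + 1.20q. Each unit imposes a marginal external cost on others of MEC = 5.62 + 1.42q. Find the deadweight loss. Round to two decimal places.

Market equilibrium (private): 7.37 + 1.20q = 76.89 - 3.68q → q_m = 14.2459.
Social marginal cost = private MC + MEC = 12.99 + 2.62q.
Set SMC = demand: 12.99 + 2.62q = 76.89 - 3.68q → q* = 10.1429.
Between q* and q_m the wedge SMC − demand runs linearly from 0 to MEC(q_m), so the loss is a triangle.
DWL = ½ × 4.1030 × 25.8492 = 53.0296.

DWL = 53.03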